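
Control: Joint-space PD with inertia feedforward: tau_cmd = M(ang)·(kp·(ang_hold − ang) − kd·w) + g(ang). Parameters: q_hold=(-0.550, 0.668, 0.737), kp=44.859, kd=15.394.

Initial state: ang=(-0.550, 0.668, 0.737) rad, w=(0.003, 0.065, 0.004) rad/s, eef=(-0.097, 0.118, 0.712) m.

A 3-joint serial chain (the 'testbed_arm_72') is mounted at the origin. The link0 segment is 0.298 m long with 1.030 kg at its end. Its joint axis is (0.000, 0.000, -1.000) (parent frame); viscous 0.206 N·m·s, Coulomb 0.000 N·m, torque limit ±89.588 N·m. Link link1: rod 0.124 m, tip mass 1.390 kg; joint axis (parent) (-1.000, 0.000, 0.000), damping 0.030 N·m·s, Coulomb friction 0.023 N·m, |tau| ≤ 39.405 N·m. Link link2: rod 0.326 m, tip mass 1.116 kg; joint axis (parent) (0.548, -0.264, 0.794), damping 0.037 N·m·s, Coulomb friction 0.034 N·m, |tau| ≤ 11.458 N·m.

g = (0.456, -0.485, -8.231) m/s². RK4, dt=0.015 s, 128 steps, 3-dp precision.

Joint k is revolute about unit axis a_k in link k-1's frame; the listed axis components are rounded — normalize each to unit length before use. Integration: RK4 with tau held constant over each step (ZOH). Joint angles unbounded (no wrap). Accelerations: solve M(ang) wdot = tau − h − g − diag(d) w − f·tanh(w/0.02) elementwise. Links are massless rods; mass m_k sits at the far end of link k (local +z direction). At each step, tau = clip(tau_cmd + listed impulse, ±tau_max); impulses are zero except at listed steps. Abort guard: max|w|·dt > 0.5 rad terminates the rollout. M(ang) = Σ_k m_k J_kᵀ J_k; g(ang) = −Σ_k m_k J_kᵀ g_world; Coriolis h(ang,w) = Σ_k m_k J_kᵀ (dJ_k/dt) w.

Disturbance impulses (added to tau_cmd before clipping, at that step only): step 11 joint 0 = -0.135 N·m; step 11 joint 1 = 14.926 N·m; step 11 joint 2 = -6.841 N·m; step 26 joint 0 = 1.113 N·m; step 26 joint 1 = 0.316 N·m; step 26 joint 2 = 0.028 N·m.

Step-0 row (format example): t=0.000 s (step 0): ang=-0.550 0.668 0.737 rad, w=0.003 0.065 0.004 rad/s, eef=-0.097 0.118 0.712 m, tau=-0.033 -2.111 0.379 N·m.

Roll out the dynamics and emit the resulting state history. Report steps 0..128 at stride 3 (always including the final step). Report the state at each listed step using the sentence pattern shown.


t=0.045 s (step 3): ang=-0.550 0.670 0.737 rad, w=0.005 0.016 -0.022 rad/s, eef=-0.097 0.119 0.712 m, tau=-0.028 -1.999 0.336 N·m.
t=0.090 s (step 6): ang=-0.550 0.670 0.737 rad, w=0.003 -0.001 -0.018 rad/s, eef=-0.098 0.119 0.712 m, tau=-0.025 -1.944 0.313 N·m.
t=0.135 s (step 9): ang=-0.550 0.671 0.737 rad, w=0.002 -0.007 -0.014 rad/s, eef=-0.098 0.119 0.712 m, tau=-0.023 -1.916 0.302 N·m.
t=0.180 s (step 12): ang=-0.550 0.671 0.720 rad, w=-0.046 0.060 -2.175 rad/s, eef=-0.100 0.121 0.711 m, tau=0.008 -5.455 1.913 N·m.
t=0.225 s (step 15): ang=-0.554 0.678 0.666 rad, w=-0.071 0.189 -0.495 rad/s, eef=-0.108 0.131 0.707 m, tau=-0.018 -3.888 1.175 N·m.
t=0.270 s (step 18): ang=-0.556 0.685 0.659 rad, w=-0.022 0.101 -0.010 rad/s, eef=-0.111 0.135 0.705 m, tau=-0.026 -3.010 0.784 N·m.
t=0.315 s (step 21): ang=-0.556 0.687 0.659 rad, w=0.007 -0.024 0.023 rad/s, eef=-0.111 0.135 0.705 m, tau=-0.025 -2.525 0.584 N·m.
t=0.360 s (step 24): ang=-0.555 0.684 0.660 rad, w=0.017 -0.078 0.029 rad/s, eef=-0.110 0.134 0.705 m, tau=-0.022 -2.271 0.480 N·m.
t=0.405 s (step 27): ang=-0.552 0.681 0.663 rad, w=0.392 -0.011 0.235 rad/s, eef=-0.109 0.133 0.706 m, tau=-0.274 -2.201 0.419 N·m.
t=0.450 s (step 30): ang=-0.540 0.678 0.668 rad, w=0.147 -0.095 0.033 rad/s, eef=-0.106 0.133 0.707 m, tau=-0.127 -2.087 0.394 N·m.
t=0.495 s (step 33): ang=-0.536 0.673 0.669 rad, w=0.041 -0.091 0.029 rad/s, eef=-0.105 0.131 0.708 m, tau=-0.066 -2.018 0.372 N·m.
t=0.540 s (step 36): ang=-0.536 0.669 0.670 rad, w=-0.000 -0.080 0.032 rad/s, eef=-0.104 0.130 0.708 m, tau=-0.041 -1.977 0.358 N·m.
t=0.585 s (step 39): ang=-0.536 0.666 0.671 rad, w=-0.015 -0.069 0.033 rad/s, eef=-0.103 0.128 0.709 m, tau=-0.031 -1.952 0.349 N·m.
t=0.630 s (step 42): ang=-0.537 0.663 0.672 rad, w=-0.019 -0.058 0.033 rad/s, eef=-0.102 0.127 0.710 m, tau=-0.027 -1.936 0.343 N·m.
t=0.675 s (step 45): ang=-0.538 0.660 0.673 rad, w=-0.020 -0.048 0.034 rad/s, eef=-0.102 0.126 0.710 m, tau=-0.025 -1.926 0.339 N·m.
t=0.720 s (step 48): ang=-0.538 0.658 0.673 rad, w=-0.019 -0.038 0.035 rad/s, eef=-0.101 0.125 0.710 m, tau=-0.024 -1.919 0.337 N·m.
t=0.765 s (step 51): ang=-0.539 0.656 0.674 rad, w=-0.017 -0.030 0.036 rad/s, eef=-0.101 0.124 0.711 m, tau=-0.024 -1.913 0.335 N·m.
t=0.810 s (step 54): ang=-0.540 0.655 0.675 rad, w=-0.016 -0.023 0.037 rad/s, eef=-0.100 0.123 0.711 m, tau=-0.023 -1.909 0.333 N·m.
t=0.855 s (step 57): ang=-0.540 0.653 0.676 rad, w=-0.015 -0.017 0.038 rad/s, eef=-0.100 0.123 0.711 m, tau=-0.023 -1.904 0.331 N·m.
t=0.900 s (step 60): ang=-0.541 0.652 0.677 rad, w=-0.013 -0.012 0.039 rad/s, eef=-0.100 0.122 0.712 m, tau=-0.023 -1.900 0.329 N·m.
t=0.945 s (step 63): ang=-0.541 0.652 0.678 rad, w=-0.012 -0.008 0.040 rad/s, eef=-0.100 0.122 0.712 m, tau=-0.023 -1.895 0.326 N·m.
t=0.990 s (step 66): ang=-0.542 0.651 0.679 rad, w=-0.011 -0.005 0.040 rad/s, eef=-0.099 0.121 0.712 m, tau=-0.023 -1.890 0.324 N·m.
t=1.035 s (step 69): ang=-0.542 0.650 0.680 rad, w=-0.010 -0.002 0.040 rad/s, eef=-0.099 0.121 0.712 m, tau=-0.023 -1.885 0.322 N·m.
t=1.080 s (step 72): ang=-0.543 0.650 0.680 rad, w=-0.009 0.000 0.040 rad/s, eef=-0.099 0.121 0.712 m, tau=-0.023 -1.881 0.320 N·m.
t=1.125 s (step 75): ang=-0.543 0.650 0.681 rad, w=-0.009 0.002 0.041 rad/s, eef=-0.099 0.120 0.712 m, tau=-0.022 -1.877 0.318 N·m.
t=1.170 s (step 78): ang=-0.543 0.649 0.682 rad, w=-0.008 0.004 0.042 rad/s, eef=-0.099 0.120 0.712 m, tau=-0.022 -1.874 0.316 N·m.
t=1.215 s (step 81): ang=-0.543 0.649 0.683 rad, w=-0.008 0.006 0.043 rad/s, eef=-0.099 0.120 0.712 m, tau=-0.022 -1.871 0.315 N·m.
t=1.260 s (step 84): ang=-0.544 0.649 0.684 rad, w=-0.007 0.008 0.043 rad/s, eef=-0.099 0.120 0.712 m, tau=-0.022 -1.869 0.314 N·m.
t=1.305 s (step 87): ang=-0.544 0.649 0.685 rad, w=-0.007 0.009 0.043 rad/s, eef=-0.099 0.120 0.712 m, tau=-0.022 -1.867 0.312 N·m.
t=1.350 s (step 90): ang=-0.544 0.649 0.686 rad, w=-0.006 0.010 0.044 rad/s, eef=-0.098 0.119 0.712 m, tau=-0.022 -1.866 0.311 N·m.
t=1.395 s (step 93): ang=-0.544 0.649 0.686 rad, w=-0.006 0.011 0.044 rad/s, eef=-0.098 0.119 0.713 m, tau=-0.022 -1.865 0.310 N·m.
t=1.440 s (step 96): ang=-0.544 0.649 0.687 rad, w=-0.006 0.012 0.044 rad/s, eef=-0.098 0.119 0.713 m, tau=-0.022 -1.864 0.310 N·m.
t=1.485 s (step 99): ang=-0.544 0.649 0.688 rad, w=-0.006 0.013 0.044 rad/s, eef=-0.098 0.119 0.713 m, tau=-0.022 -1.863 0.309 N·m.
t=1.530 s (step 102): ang=-0.545 0.649 0.689 rad, w=-0.005 0.014 0.044 rad/s, eef=-0.098 0.119 0.713 m, tau=-0.022 -1.863 0.308 N·m.
t=1.575 s (step 105): ang=-0.545 0.649 0.690 rad, w=-0.005 0.014 0.043 rad/s, eef=-0.098 0.119 0.713 m, tau=-0.022 -1.862 0.307 N·m.
t=1.620 s (step 108): ang=-0.545 0.650 0.691 rad, w=-0.005 0.015 0.043 rad/s, eef=-0.098 0.119 0.713 m, tau=-0.022 -1.862 0.307 N·m.
t=1.665 s (step 111): ang=-0.545 0.650 0.692 rad, w=-0.005 0.015 0.043 rad/s, eef=-0.098 0.119 0.713 m, tau=-0.022 -1.862 0.306 N·m.
t=1.710 s (step 114): ang=-0.545 0.650 0.692 rad, w=-0.005 0.015 0.043 rad/s, eef=-0.098 0.119 0.713 m, tau=-0.022 -1.862 0.306 N·m.
t=1.755 s (step 117): ang=-0.545 0.650 0.693 rad, w=-0.005 0.016 0.043 rad/s, eef=-0.098 0.119 0.713 m, tau=-0.022 -1.861 0.305 N·m.
t=1.800 s (step 120): ang=-0.545 0.651 0.694 rad, w=-0.005 0.016 0.042 rad/s, eef=-0.098 0.119 0.713 m, tau=-0.022 -1.861 0.305 N·m.
t=1.845 s (step 123): ang=-0.545 0.651 0.695 rad, w=-0.005 0.016 0.042 rad/s, eef=-0.098 0.119 0.713 m, tau=-0.022 -1.861 0.304 N·m.
t=1.890 s (step 126): ang=-0.545 0.651 0.696 rad, w=-0.005 0.016 0.042 rad/s, eef=-0.098 0.118 0.713 m, tau=-0.022 -1.861 0.304 N·m.
t=1.920 s (step 128): ang=-0.545 0.651 0.696 rad, w=-0.005 0.016 0.042 rad/s, eef=-0.098 0.118 0.713 m.


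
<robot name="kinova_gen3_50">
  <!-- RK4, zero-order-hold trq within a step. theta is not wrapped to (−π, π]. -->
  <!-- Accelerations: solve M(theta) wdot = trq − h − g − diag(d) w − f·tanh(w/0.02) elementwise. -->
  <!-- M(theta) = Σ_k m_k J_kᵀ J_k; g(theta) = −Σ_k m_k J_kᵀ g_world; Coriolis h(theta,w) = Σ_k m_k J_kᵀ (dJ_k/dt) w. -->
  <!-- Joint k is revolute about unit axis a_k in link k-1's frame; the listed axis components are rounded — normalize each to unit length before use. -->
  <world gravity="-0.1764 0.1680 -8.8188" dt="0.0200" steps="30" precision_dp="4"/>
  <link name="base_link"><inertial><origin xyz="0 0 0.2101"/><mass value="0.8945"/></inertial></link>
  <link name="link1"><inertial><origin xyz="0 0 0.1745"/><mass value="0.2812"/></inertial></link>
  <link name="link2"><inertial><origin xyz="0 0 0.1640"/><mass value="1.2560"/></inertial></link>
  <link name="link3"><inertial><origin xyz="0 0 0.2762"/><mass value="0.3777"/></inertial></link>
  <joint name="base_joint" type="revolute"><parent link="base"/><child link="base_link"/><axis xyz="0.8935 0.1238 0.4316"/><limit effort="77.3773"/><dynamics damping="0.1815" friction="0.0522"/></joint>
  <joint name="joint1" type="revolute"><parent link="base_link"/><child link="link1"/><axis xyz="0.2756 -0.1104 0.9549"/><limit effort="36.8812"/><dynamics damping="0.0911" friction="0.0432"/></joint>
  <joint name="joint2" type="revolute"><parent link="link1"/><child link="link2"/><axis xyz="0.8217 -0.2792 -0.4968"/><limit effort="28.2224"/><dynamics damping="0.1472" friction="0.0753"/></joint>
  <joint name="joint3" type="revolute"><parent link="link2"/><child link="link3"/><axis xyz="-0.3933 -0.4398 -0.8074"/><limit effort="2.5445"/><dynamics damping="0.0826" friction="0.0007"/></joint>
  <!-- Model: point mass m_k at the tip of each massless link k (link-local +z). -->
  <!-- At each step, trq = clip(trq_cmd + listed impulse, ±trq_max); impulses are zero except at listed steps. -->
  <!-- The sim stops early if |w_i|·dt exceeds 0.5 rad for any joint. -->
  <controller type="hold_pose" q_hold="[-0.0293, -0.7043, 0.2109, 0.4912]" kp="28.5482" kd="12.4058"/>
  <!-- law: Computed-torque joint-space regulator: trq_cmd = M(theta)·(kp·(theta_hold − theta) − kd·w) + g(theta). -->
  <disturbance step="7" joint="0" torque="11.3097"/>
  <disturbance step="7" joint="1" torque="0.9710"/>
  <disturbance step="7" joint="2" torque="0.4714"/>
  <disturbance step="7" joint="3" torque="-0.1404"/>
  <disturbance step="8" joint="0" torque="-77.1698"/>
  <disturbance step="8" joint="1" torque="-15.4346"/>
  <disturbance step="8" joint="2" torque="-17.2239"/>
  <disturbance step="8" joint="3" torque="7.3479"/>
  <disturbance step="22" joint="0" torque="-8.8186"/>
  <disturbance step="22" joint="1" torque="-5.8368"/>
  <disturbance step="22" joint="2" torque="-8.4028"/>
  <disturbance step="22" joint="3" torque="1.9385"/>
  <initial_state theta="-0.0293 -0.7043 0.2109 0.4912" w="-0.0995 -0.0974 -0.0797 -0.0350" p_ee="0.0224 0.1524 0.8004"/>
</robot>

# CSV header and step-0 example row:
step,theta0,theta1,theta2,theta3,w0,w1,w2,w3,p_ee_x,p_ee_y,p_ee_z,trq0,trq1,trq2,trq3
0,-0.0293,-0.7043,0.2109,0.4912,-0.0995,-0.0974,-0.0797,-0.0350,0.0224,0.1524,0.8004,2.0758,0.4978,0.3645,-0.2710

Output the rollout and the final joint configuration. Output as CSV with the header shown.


step,theta0,theta1,theta2,theta3,w0,w1,w2,w3,p_ee_x,p_ee_y,p_ee_z,trq0,trq1,trq2,trq3
1,-0.0305,-0.7152,0.2157,0.4916,-0.1483,1.5042,-1.1042,-0.1611,0.0230,0.1540,0.8000,1.7509,0.4299,0.3064,-0.2405
2,-0.0288,-0.7430,0.2310,0.4892,0.0676,7.7813,-6.1170,-2.6876,0.0238,0.1539,0.7999,-2.9616,-0.0200,0.1758,0.1739
3,-0.0110,-0.7449,0.2105,0.4306,2.0766,7.0625,-9.3128,-10.2636,0.0277,0.1364,0.8044,-17.2905,-0.7049,0.4470,1.4235
4,0.0405,-0.7679,0.1499,0.2607,2.8452,1.0168,-4.7118,-10.2922,0.0470,0.0870,0.8135,-21.8642,-0.9081,-0.0398,2.0950
5,0.0955,-0.8192,0.1192,0.1016,2.5357,-0.0052,-2.5913,-7.6774,0.0674,0.0342,0.8177,-20.7735,-0.7919,-0.0783,2.0960
6,0.1410,-0.8439,0.0943,-0.0140,1.9602,-1.1896,-0.7466,-4.2268,0.0842,-0.0094,0.8172,-16.8437,-0.5228,-0.0825,1.6849
7,0.1746,-0.8591,0.0818,-0.0767,1.4030,-0.5484,-0.4358,-2.1666,0.0954,-0.0390,0.8150,-2.2210,0.6182,0.4284,1.1796
8,0.2036,-0.8417,0.0623,-0.0860,1.5214,1.4467,-1.1077,1.0347,0.1034,-0.0587,0.8128,-77.3773,-15.8888,-17.5312,2.5445
9,0.2082,-1.0909,0.1324,-0.2389,-1.2987,-21.4955,5.1208,-16.2509,0.1130,-0.0718,0.8082,2.7636,3.3369,5.0558,0.6768
10,0.1776,-1.3111,0.1468,-0.4927,-1.4040,-5.4896,-0.8281,-8.7732,0.1279,-0.0747,0.8002,0.1163,2.0411,4.0472,0.6597
11,0.1516,-1.3789,0.1233,-0.6133,-1.1759,-1.6848,-1.3444,-3.6747,0.1400,-0.0729,0.7949,0.1249,1.5091,3.3017,0.4671
12,0.1304,-1.3981,0.0987,-0.6607,-0.9468,-0.3299,-1.0883,-1.2563,0.1488,-0.0667,0.7921,0.1980,1.1909,2.6789,0.3571
13,0.1132,-1.3992,0.0806,-0.6731,-0.7765,0.1453,-0.6919,-0.0758,0.1540,-0.0583,0.7911,0.3065,0.9882,2.1788,0.2849
14,0.0989,-1.3963,0.0710,-0.6686,-0.6562,0.1516,-0.2775,0.4983,0.1559,-0.0490,0.7914,0.4273,0.8584,1.7756,0.2317
15,0.0867,-1.3933,0.0686,-0.6553,-0.5690,0.1802,0.0151,0.8301,0.1552,-0.0393,0.7925,0.5486,0.7582,1.4548,0.1903
16,0.0760,-1.3882,0.0703,-0.6365,-0.5058,0.3176,0.1614,1.0378,0.1530,-0.0294,0.7940,0.6667,0.6822,1.2277,0.1586
17,0.0663,-1.3811,0.0747,-0.6147,-0.4563,0.3906,0.2737,1.1386,0.1497,-0.0198,0.7957,0.7782,0.6253,1.0462,0.1339
18,0.0576,-1.3728,0.0810,-0.5916,-0.4158,0.4285,0.3564,1.1800,0.1458,-0.0103,0.7974,0.8805,0.5819,0.8991,0.1137
19,0.0497,-1.3640,0.0886,-0.5679,-0.3811,0.4480,0.4138,1.1882,0.1413,-0.0013,0.7990,0.9725,0.5488,0.7790,0.0969
20,0.0424,-1.3549,0.0973,-0.5442,-0.3505,0.4569,0.4510,1.1771,0.1365,0.0074,0.8006,1.0539,0.5235,0.6801,0.0825
21,0.0356,-1.3457,0.1065,-0.5209,-0.3228,0.4590,0.4727,1.1550,0.1316,0.0156,0.8020,1.1249,0.5043,0.5980,0.0700
22,0.0294,-1.3365,0.1160,-0.4981,-0.2974,0.4566,0.4825,1.1264,0.1266,0.0234,0.8032,-7.6326,-5.3470,-7.8736,1.9976
23,0.0218,-1.3934,0.1315,-0.4698,-0.4976,-5.6651,0.9107,1.6788,0.1266,0.0365,0.8030,3.4106,1.8645,2.4913,-0.4582
24,0.0117,-1.4721,0.1423,-0.4352,-0.4954,-2.4546,0.2538,1.8138,0.1322,0.0530,0.8012,2.9133,1.4332,1.8295,-0.3921
25,0.0022,-1.5034,0.1443,-0.3998,-0.4455,-0.8366,0.0174,1.7110,0.1365,0.0661,0.7998,2.5719,1.1550,1.4215,-0.3199
26,-0.0062,-1.5114,0.1441,-0.3676,-0.3795,-0.1384,0.0404,1.4729,0.1390,0.0766,0.7988,2.3358,0.9710,1.1326,-0.2573
27,-0.0132,-1.5093,0.1450,-0.3402,-0.3176,0.1661,0.1325,1.2346,0.1397,0.0853,0.7981,2.1722,0.8476,0.9237,-0.2092
28,-0.0190,-1.5044,0.1484,-0.3175,-0.2662,0.3148,0.2128,1.0439,0.1388,0.0928,0.7977,2.0598,0.7660,0.7730,-0.1751
29,-0.0239,-1.4971,0.1533,-0.2979,-0.2220,0.4099,0.2748,0.9145,0.1370,0.0993,0.7974,1.9815,0.7051,0.6528,-0.1507
30,-0.0280,-1.4882,0.1592,-0.2805,-0.1843,0.4704,0.3208,0.8250,0.1344,0.1049,0.7974,,,,
# final theta (rad): -0.0280 -1.4882 0.1592 -0.2805


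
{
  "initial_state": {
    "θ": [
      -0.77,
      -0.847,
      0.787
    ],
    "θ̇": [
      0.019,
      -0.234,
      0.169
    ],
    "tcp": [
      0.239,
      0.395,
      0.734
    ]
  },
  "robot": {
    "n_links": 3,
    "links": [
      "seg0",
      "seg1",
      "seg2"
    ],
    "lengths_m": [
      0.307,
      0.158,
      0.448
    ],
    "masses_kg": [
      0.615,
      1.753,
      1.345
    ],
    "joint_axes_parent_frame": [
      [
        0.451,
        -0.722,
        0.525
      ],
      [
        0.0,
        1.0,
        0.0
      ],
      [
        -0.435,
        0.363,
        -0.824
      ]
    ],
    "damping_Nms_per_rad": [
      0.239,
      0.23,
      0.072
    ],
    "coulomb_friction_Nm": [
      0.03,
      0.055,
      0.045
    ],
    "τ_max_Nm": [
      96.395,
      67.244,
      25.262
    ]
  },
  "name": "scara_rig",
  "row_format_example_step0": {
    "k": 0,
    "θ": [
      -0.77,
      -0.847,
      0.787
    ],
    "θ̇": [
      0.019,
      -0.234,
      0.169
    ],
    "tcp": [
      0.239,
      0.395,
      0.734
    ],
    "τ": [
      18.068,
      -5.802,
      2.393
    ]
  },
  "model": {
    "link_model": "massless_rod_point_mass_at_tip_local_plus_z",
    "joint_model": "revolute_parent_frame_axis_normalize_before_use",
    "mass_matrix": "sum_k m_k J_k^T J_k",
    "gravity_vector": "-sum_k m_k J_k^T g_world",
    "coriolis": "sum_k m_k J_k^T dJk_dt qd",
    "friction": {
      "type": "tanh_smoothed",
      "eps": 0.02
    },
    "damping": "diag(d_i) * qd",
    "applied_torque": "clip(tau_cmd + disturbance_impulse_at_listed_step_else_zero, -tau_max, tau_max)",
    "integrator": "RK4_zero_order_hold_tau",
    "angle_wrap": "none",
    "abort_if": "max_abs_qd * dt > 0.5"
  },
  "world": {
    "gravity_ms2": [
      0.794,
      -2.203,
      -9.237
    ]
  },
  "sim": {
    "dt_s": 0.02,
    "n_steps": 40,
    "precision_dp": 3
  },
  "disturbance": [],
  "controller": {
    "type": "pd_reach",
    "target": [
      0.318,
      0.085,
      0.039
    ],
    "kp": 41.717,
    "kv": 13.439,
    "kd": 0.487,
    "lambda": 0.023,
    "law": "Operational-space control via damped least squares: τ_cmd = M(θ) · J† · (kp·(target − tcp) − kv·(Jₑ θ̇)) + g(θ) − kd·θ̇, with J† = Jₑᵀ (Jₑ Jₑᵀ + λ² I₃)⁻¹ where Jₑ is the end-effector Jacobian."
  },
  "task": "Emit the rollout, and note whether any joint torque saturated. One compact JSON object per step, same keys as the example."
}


{"k":1,"\u03b8":[-0.765,-0.89,0.897],"\u03b8\u0307":[0.326,-4.212,10.646],"tcp":[0.239,0.395,0.731],"\u03c4":[12.167,-3.417,-3.38]}
{"k":2,"\u03b8":[-0.762,-0.96,1.059],"\u03b8\u0307":[0.043,-2.646,5.526],"tcp":[0.236,0.392,0.727],"\u03c4":[-2.307,-0.742,-0.075]}
{"k":3,"\u03b8":[-0.767,-1.022,1.176],"\u03b8\u0307":[-0.49,-3.517,6.24],"tcp":[0.232,0.389,0.724],"\u03c4":[-7.208,1.167,-0.512]}
{"k":4,"\u03b8":[-0.782,-1.092,1.289],"\u03b8\u0307":[-0.992,-3.556,5.19],"tcp":[0.229,0.389,0.718],"\u03c4":[-9.269,2.03,0.068]}
{"k":5,"\u03b8":[-0.807,-1.168,1.393],"\u03b8\u0307":[-1.569,-4.03,5.2],"tcp":[0.227,0.39,0.709],"\u03c4":[-8.932,2.552,0.076]}
{"k":6,"\u03b8":[-0.844,-1.251,1.495],"\u03b8\u0307":[-2.089,-4.314,5.012],"tcp":[0.227,0.393,0.697],"\u03c4":[-7.369,2.702,0.289]}
{"k":7,"\u03b8":[-0.89,-1.34,1.594],"\u03b8\u0307":[-2.562,-4.549,4.919],"tcp":[0.228,0.397,0.682],"\u03c4":[-4.966,2.658,0.521]}
{"k":8,"\u03b8":[-0.946,-1.432,1.691],"\u03b8\u0307":[-2.967,-4.68,4.811],"tcp":[0.232,0.403,0.663],"\u03c4":[-2.127,2.474,0.815]}
{"k":9,"\u03b8":[-1.008,-1.526,1.786],"\u03b8\u0307":[-3.299,-4.713,4.681],"tcp":[0.237,0.408,0.642],"\u03c4":[0.843,2.2,1.146]}
{"k":10,"\u03b8":[-1.077,-1.62,1.878],"\u03b8\u0307":[-3.558,-4.66,4.522],"tcp":[0.244,0.413,0.619],"\u03c4":[3.7,1.87,1.489]}
{"k":11,"\u03b8":[-1.15,-1.712,1.966],"\u03b8\u0307":[-3.747,-4.538,4.336],"tcp":[0.252,0.417,0.594],"\u03c4":[6.275,1.509,1.82]}
{"k":12,"\u03b8":[-1.226,-1.801,2.051],"\u03b8\u0307":[-3.876,-4.368,4.13],"tcp":[0.26,0.421,0.567],"\u03c4":[8.469,1.134,2.122]}
{"k":13,"\u03b8":[-1.304,-1.886,2.132],"\u03b8\u0307":[-3.952,-4.167,3.912],"tcp":[0.269,0.422,0.54],"\u03c4":[10.246,0.758,2.382]}
{"k":14,"\u03b8":[-1.384,-1.967,2.208],"\u03b8\u0307":[-3.984,-3.95,3.687],"tcp":[0.279,0.423,0.512],"\u03c4":[11.616,0.392,2.596]}
{"k":15,"\u03b8":[-1.463,-2.044,2.279],"\u03b8\u0307":[-3.98,-3.728,3.463],"tcp":[0.288,0.422,0.485],"\u03c4":[12.613,0.04,2.765]}
{"k":16,"\u03b8":[-1.543,-2.116,2.346],"\u03b8\u0307":[-3.949,-3.51,3.243],"tcp":[0.296,0.42,0.458],"\u03c4":[13.288,-0.292,2.892]}
{"k":17,"\u03b8":[-1.621,-2.184,2.409],"\u03b8\u0307":[-3.895,-3.3,3.032],"tcp":[0.305,0.416,0.431],"\u03c4":[13.693,-0.604,2.983]}
{"k":18,"\u03b8":[-1.698,-2.248,2.468],"\u03b8\u0307":[-3.826,-3.103,2.831],"tcp":[0.312,0.412,0.405],"\u03c4":[13.881,-0.895,3.044]}
{"k":19,"\u03b8":[-1.774,-2.309,2.522],"\u03b8\u0307":[-3.744,-2.919,2.641],"tcp":[0.319,0.406,0.381],"\u03c4":[13.898,-1.167,3.081]}
{"k":20,"\u03b8":[-1.848,-2.365,2.574],"\u03b8\u0307":[-3.653,-2.748,2.462],"tcp":[0.326,0.4,0.357],"\u03c4":[13.782,-1.42,3.099]}
{"k":21,"\u03b8":[-1.92,-2.419,2.621],"\u03b8\u0307":[-3.556,-2.592,2.294],"tcp":[0.331,0.392,0.335],"\u03c4":[13.567,-1.658,3.103]}
{"k":22,"\u03b8":[-1.99,-2.469,2.665],"\u03b8\u0307":[-3.455,-2.448,2.137],"tcp":[0.336,0.385,0.314],"\u03c4":[13.278,-1.882,3.097]}
{"k":23,"\u03b8":[-2.058,-2.517,2.707],"\u03b8\u0307":[-3.353,-2.316,1.991],"tcp":[0.34,0.377,0.294],"\u03c4":[12.938,-2.094,3.083]}
{"k":24,"\u03b8":[-2.125,-2.562,2.745],"\u03b8\u0307":[-3.249,-2.194,1.855],"tcp":[0.344,0.369,0.275],"\u03c4":[12.561,-2.296,3.064]}
{"k":25,"\u03b8":[-2.189,-2.605,2.781],"\u03b8\u0307":[-3.146,-2.083,1.728],"tcp":[0.347,0.36,0.257],"\u03c4":[12.161,-2.489,3.042]}
{"k":26,"\u03b8":[-2.25,-2.646,2.815],"\u03b8\u0307":[-3.043,-1.981,1.61],"tcp":[0.349,0.351,0.241],"\u03c4":[11.748,-2.675,3.017]}
{"k":27,"\u03b8":[-2.31,-2.684,2.846],"\u03b8\u0307":[-2.942,-1.886,1.501],"tcp":[0.351,0.343,0.225],"\u03c4":[11.328,-2.854,2.992]}
{"k":28,"\u03b8":[-2.368,-2.721,2.875],"\u03b8\u0307":[-2.843,-1.799,1.399],"tcp":[0.353,0.334,0.211],"\u03c4":[10.909,-3.027,2.965]}
{"k":29,"\u03b8":[-2.424,-2.756,2.902],"\u03b8\u0307":[-2.746,-1.718,1.305],"tcp":[0.354,0.325,0.198],"\u03c4":[10.493,-3.195,2.939]}
{"k":30,"\u03b8":[-2.478,-2.79,2.927],"\u03b8\u0307":[-2.651,-1.642,1.217],"tcp":[0.355,0.317,0.186],"\u03c4":[10.084,-3.358,2.912]}
{"k":31,"\u03b8":[-2.53,-2.822,2.951],"\u03b8\u0307":[-2.559,-1.572,1.136],"tcp":[0.355,0.309,0.174],"\u03c4":[9.685,-3.515,2.887]}
{"k":32,"\u03b8":[-2.581,-2.853,2.973],"\u03b8\u0307":[-2.47,-1.506,1.061],"tcp":[0.355,0.3,0.164],"\u03c4":[9.296,-3.667,2.861]}
{"k":33,"\u03b8":[-2.629,-2.883,2.993],"\u03b8\u0307":[-2.383,-1.444,0.991],"tcp":[0.355,0.292,0.154],"\u03c4":[8.92,-3.814,2.837]}
{"k":34,"\u03b8":[-2.676,-2.911,3.012],"\u03b8\u0307":[-2.299,-1.386,0.926],"tcp":[0.355,0.284,0.145],"\u03c4":[8.556,-3.955,2.813]}
{"k":35,"\u03b8":[-2.722,-2.938,3.03],"\u03b8\u0307":[-2.218,-1.33,0.866],"tcp":[0.355,0.277,0.136],"\u03c4":[8.206,-4.092,2.789]}
{"k":36,"\u03b8":[-2.765,-2.964,3.047],"\u03b8\u0307":[-2.139,-1.278,0.811],"tcp":[0.354,0.269,0.129],"\u03c4":[7.869,-4.223,2.766]}
{"k":37,"\u03b8":[-2.807,-2.989,3.063],"\u03b8\u0307":[-2.063,-1.229,0.759],"tcp":[0.353,0.262,0.121],"\u03c4":[7.546,-4.349,2.744]}
{"k":38,"\u03b8":[-2.848,-3.014,3.078],"\u03b8\u0307":[-1.99,-1.182,0.711],"tcp":[0.353,0.255,0.115],"\u03c4":[7.237,-4.47,2.723]}
{"k":39,"\u03b8":[-2.887,-3.037,3.091],"\u03b8\u0307":[-1.919,-1.137,0.666],"tcp":[0.352,0.248,0.109],"\u03c4":[6.94,-4.586,2.702]}
{"k":40,"\u03b8":[-2.925,-3.059,3.104],"\u03b8\u0307":[-1.85,-1.095,0.624],"tcp":[0.351,0.242,0.103]}
{"summary": "any joint saturated: no"}


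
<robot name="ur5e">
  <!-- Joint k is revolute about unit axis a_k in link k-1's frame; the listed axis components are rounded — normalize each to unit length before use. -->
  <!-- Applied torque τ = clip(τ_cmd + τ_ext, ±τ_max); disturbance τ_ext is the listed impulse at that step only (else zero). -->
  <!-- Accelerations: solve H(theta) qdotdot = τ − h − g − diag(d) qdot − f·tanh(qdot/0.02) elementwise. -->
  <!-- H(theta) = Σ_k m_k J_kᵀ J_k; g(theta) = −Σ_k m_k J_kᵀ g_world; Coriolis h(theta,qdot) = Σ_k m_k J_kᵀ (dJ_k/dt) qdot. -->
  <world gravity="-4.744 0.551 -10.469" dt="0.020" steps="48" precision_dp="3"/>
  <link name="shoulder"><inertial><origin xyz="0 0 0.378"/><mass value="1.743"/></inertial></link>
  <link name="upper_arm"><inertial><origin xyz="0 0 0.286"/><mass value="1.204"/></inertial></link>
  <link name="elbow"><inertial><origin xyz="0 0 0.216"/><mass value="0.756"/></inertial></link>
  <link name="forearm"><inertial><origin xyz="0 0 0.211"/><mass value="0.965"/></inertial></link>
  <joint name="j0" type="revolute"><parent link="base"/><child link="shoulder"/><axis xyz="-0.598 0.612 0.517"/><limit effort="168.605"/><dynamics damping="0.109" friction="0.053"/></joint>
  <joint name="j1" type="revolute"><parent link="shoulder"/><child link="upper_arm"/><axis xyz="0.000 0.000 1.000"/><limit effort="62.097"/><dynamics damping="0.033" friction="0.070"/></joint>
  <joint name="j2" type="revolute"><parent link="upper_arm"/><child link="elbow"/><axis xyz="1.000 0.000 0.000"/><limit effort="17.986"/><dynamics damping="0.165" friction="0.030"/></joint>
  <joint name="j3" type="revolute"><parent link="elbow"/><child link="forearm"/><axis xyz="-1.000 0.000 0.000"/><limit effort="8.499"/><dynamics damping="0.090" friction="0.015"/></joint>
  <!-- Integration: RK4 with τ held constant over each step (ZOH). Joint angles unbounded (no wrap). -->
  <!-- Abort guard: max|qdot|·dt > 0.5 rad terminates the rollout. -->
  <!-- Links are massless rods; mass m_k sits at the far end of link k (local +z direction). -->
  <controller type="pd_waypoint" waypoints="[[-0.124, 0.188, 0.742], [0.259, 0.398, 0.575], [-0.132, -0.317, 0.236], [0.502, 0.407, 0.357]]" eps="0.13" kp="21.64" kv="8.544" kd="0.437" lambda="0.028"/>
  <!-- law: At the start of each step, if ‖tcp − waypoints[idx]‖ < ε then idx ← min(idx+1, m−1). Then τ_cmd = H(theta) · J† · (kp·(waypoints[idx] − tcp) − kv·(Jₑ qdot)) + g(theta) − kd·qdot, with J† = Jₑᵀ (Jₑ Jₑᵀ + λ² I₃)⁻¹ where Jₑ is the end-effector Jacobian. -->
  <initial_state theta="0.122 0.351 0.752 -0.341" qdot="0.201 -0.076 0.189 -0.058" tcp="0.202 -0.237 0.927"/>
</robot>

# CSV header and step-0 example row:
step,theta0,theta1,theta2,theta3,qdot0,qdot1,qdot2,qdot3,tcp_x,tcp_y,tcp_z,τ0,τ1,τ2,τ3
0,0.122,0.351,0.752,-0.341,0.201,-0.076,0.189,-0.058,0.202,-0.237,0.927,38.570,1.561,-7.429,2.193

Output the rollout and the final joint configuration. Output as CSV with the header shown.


step,theta0,theta1,theta2,theta3,qdot0,qdot1,qdot2,qdot3,tcp_x,tcp_y,tcp_z,τ0,τ1,τ2,τ3
1,0.134,0.327,0.753,-0.354,0.977,-2.282,-0.000,-1.133,0.203,-0.234,0.925,31.903,2.322,-6.649,2.547
2,0.159,0.268,0.757,-0.373,1.526,-3.596,0.414,-0.762,0.202,-0.228,0.923,24.917,2.415,-6.043,2.203
3,0.193,0.190,0.767,-0.389,1.864,-4.181,0.604,-0.892,0.201,-0.218,0.921,17.441,2.074,-5.446,2.135
4,0.232,0.105,0.781,-0.407,2.044,-4.307,0.814,-0.855,0.199,-0.205,0.918,10.915,1.604,-4.927,2.007
5,0.273,0.020,0.799,-0.424,2.109,-4.170,0.921,-0.891,0.197,-0.190,0.914,5.539,1.148,-4.462,1.937
6,0.315,-0.060,0.818,-0.442,2.100,-3.920,0.979,-0.885,0.196,-0.174,0.910,1.351,0.787,-4.070,1.869
7,0.357,-0.136,0.837,-0.460,2.044,-3.640,0.990,-0.872,0.194,-0.156,0.905,-1.858,0.538,-3.749,1.819
8,0.397,-0.206,0.857,-0.477,1.961,-3.370,0.976,-0.840,0.193,-0.137,0.900,-4.289,0.395,-3.500,1.781
9,0.435,-0.271,0.876,-0.494,1.861,-3.125,0.945,-0.800,0.190,-0.119,0.895,-6.125,0.341,-3.316,1.756
10,0.471,-0.331,0.895,-0.509,1.753,-2.909,0.906,-0.755,0.188,-0.100,0.890,-7.507,0.356,-3.189,1.743
11,0.505,-0.387,0.912,-0.524,1.641,-2.720,0.864,-0.708,0.185,-0.082,0.885,-8.543,0.422,-3.111,1.741
12,0.537,-0.440,0.929,-0.538,1.528,-2.556,0.823,-0.662,0.181,-0.065,0.880,-9.313,0.525,-3.073,1.747
13,0.566,-0.489,0.945,-0.550,1.416,-2.411,0.782,-0.616,0.177,-0.048,0.875,-9.879,0.654,-3.068,1.760
14,0.593,-0.536,0.960,-0.562,1.307,-2.283,0.744,-0.573,0.172,-0.033,0.870,-10.286,0.799,-3.089,1.778
15,0.618,-0.581,0.975,-0.573,1.202,-2.168,0.708,-0.531,0.167,-0.017,0.865,-10.569,0.954,-3.131,1.800
16,0.641,-0.623,0.989,-0.584,1.100,-2.065,0.674,-0.493,0.161,-0.003,0.860,-10.755,1.113,-3.188,1.823
17,0.662,-0.663,1.002,-0.593,1.003,-1.970,0.643,-0.456,0.155,0.010,0.855,-10.864,1.273,-3.257,1.848
18,0.681,-0.702,1.014,-0.602,0.910,-1.883,0.613,-0.422,0.148,0.023,0.851,-10.914,1.430,-3.334,1.873
19,0.699,-0.738,1.026,-0.610,0.823,-1.801,0.585,-0.390,0.141,0.035,0.846,-10.916,1.582,-3.416,1.898
20,0.714,-0.774,1.037,-0.618,0.739,-1.725,0.559,-0.360,0.134,0.046,0.842,-10.880,1.728,-3.502,1.922
21,0.728,-0.807,1.048,-0.625,0.661,-1.652,0.533,-0.332,0.127,0.056,0.837,-10.814,1.867,-3.590,1.944
22,0.741,-0.840,1.059,-0.631,0.587,-1.583,0.509,-0.306,0.119,0.065,0.833,-10.724,1.997,-3.678,1.965
23,0.752,-0.871,1.069,-0.637,0.518,-1.518,0.486,-0.282,0.112,0.074,0.829,-10.616,2.119,-3.765,1.985
24,0.762,-0.900,1.078,-0.643,0.453,-1.454,0.463,-0.259,0.104,0.083,0.825,-10.493,2.233,-3.850,2.002
25,0.770,-0.929,1.087,-0.648,0.392,-1.394,0.441,-0.238,0.096,0.090,0.822,-10.359,2.337,-3.933,2.018
26,0.777,-0.956,1.096,-0.652,0.336,-1.335,0.419,-0.218,0.089,0.097,0.818,-10.216,2.433,-4.014,2.032
27,0.783,-0.982,1.104,-0.657,0.284,-1.279,0.398,-0.199,0.081,0.104,0.814,-10.067,2.521,-4.091,2.044
28,0.789,-1.007,1.111,-0.660,0.236,-1.224,0.378,-0.182,0.073,0.110,0.811,-9.912,2.600,-4.165,2.054
29,0.793,-1.031,1.119,-0.664,0.191,-1.171,0.359,-0.167,0.066,0.115,0.808,-9.755,2.672,-4.235,2.063
30,0.796,-1.054,1.126,-0.667,0.150,-1.120,0.340,-0.152,0.059,0.120,0.805,-9.595,2.736,-4.302,2.070
31,0.799,-1.076,1.132,-0.670,0.112,-1.070,0.321,-0.138,0.052,0.125,0.802,-9.434,2.793,-4.365,2.076
32,0.801,-1.097,1.138,-0.673,0.078,-1.022,0.303,-0.126,0.044,0.129,0.799,-9.274,2.844,-4.425,2.081
33,0.802,-1.117,1.144,-0.675,0.047,-0.976,0.286,-0.114,0.038,0.133,0.796,-9.113,2.889,-4.481,2.085
34,0.803,-1.136,1.150,-0.678,0.019,-0.931,0.270,-0.103,0.031,0.137,0.793,-8.955,2.928,-4.534,2.087
35,0.803,-1.154,1.155,-0.680,-0.006,-0.888,0.256,-0.091,0.024,0.140,0.791,-8.803,2.962,-4.584,2.088
36,0.803,-1.171,1.160,-0.681,-0.027,-0.847,0.244,-0.079,0.018,0.143,0.788,-8.662,2.991,-4.632,2.088
37,0.802,-1.188,1.165,-0.683,-0.045,-0.806,0.230,-0.071,0.012,0.146,0.786,-8.526,3.016,-4.676,2.088
38,0.801,-1.204,1.169,-0.684,-0.062,-0.768,0.217,-0.064,0.006,0.148,0.784,-8.394,3.037,-4.717,2.088
39,0.799,-1.219,1.173,-0.686,-0.077,-0.731,0.205,-0.057,0.001,0.151,0.782,-8.263,3.055,-4.755,2.088
40,0.798,-1.233,1.177,-0.687,-0.090,-0.695,0.192,-0.051,-0.005,0.153,0.780,11.962,3.782,-6.806,2.002
41,0.799,-1.245,1.182,-0.689,0.247,-0.506,0.264,-0.168,-0.009,0.156,0.777,8.426,3.544,-6.495,2.055
42,0.807,-1.253,1.188,-0.693,0.527,-0.354,0.325,-0.223,-0.009,0.160,0.774,5.231,3.393,-6.200,2.074
43,0.820,-1.259,1.195,-0.698,0.756,-0.229,0.358,-0.267,-0.007,0.165,0.769,2.314,3.297,-5.914,2.086
44,0.837,-1.263,1.202,-0.703,0.938,-0.122,0.370,-0.294,-0.003,0.172,0.764,-0.339,3.234,-5.638,2.089
45,0.857,-1.264,1.209,-0.709,1.081,-0.030,0.366,-0.308,0.003,0.180,0.758,-2.750,3.188,-5.373,2.086
46,0.880,-1.264,1.216,-0.716,1.189,0.042,0.347,-0.313,0.010,0.188,0.752,-4.939,3.168,-5.119,2.078
47,0.904,-1.263,1.223,-0.722,1.266,0.101,0.321,-0.308,0.019,0.197,0.746,-6.920,3.158,-4.875,2.065
48,0.930,-1.260,1.229,-0.728,1.319,0.155,0.289,-0.295,0.027,0.206,0.740,,,,
# final theta (rad): 0.930 -1.260 1.229 -0.728


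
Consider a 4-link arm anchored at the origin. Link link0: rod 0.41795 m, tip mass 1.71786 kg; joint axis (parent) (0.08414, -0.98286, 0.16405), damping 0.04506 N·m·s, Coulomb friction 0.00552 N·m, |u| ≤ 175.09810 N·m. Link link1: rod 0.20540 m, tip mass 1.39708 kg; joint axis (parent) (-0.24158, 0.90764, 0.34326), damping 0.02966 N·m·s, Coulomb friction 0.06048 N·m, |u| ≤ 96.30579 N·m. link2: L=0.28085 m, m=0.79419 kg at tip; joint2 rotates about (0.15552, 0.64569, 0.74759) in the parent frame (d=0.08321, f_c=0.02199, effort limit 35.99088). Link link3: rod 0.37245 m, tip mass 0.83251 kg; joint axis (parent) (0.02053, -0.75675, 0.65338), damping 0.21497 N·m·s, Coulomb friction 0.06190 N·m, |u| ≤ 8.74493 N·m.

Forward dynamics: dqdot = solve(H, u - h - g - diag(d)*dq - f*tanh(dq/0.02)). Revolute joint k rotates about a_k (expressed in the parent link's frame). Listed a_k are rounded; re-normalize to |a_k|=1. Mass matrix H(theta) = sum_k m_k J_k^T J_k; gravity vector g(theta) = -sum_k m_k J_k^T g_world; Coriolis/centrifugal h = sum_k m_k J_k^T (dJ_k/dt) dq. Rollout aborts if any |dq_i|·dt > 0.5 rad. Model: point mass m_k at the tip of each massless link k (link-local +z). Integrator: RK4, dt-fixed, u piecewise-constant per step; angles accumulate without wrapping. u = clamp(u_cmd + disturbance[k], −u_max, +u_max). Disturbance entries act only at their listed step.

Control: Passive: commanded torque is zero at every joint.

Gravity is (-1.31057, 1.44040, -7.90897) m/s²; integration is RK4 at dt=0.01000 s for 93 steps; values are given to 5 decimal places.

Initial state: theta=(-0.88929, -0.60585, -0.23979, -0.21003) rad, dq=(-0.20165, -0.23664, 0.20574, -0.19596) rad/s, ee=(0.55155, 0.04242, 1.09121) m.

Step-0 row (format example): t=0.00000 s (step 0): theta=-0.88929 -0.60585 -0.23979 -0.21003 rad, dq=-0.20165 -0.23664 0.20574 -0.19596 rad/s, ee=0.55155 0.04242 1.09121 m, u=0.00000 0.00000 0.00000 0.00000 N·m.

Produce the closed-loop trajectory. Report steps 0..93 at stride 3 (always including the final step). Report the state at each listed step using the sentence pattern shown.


t=0.03000 s (step 3): theta=-0.90340 -0.62712 -0.23281 -0.22131 rad, dq=-0.73814 -1.18020 0.28883 -0.51586 rad/s, ee=0.55523 0.04073 1.08666 m, u=0.00000 0.00000 0.00000 0.00000 N·m.
t=0.06000 s (step 6): theta=-0.93350 -0.67666 -0.22056 -0.23898 rad, dq=-1.26702 -2.12292 0.56180 -0.63482 rad/s, ee=0.55740 0.03975 1.07818 m, u=0.00000 0.00000 0.00000 0.00000 N·m.
t=0.09000 s (step 9): theta=-0.97928 -0.75451 -0.19699 -0.25807 rad, dq=-1.78166 -3.06585 1.04544 -0.62065 rad/s, ee=0.55804 0.03983 1.06533 m, u=0.00000 0.00000 0.00000 0.00000 N·m.
t=0.12000 s (step 12): theta=-1.04012 -0.86037 -0.15586 -0.27552 rad, dq=-2.26826 -3.98394 1.72462 -0.53607 rad/s, ee=0.55739 0.04151 1.04732 m, u=0.00000 0.00000 0.00000 0.00000 N·m.
t=0.15000 s (step 15): theta=-1.11491 -0.99281 -0.09227 -0.29021 rad, dq=-2.70841 -4.82863 2.52541 -0.44909 rad/s, ee=0.55597 0.04555 1.02320 m, u=0.00000 0.00000 0.00000 0.00000 N·m.
t=0.18000 s (step 18): theta=-1.20201 -1.14878 -0.00445 -0.30313 rad, dq=-3.08680 -5.54250 3.31291 -0.42892 rad/s, ee=0.55460 0.05298 0.99204 m, u=0.00000 0.00000 0.00000 0.00000 N·m.
t=0.21000 s (step 21): theta=-1.29947 -1.32348 0.10451 -0.31720 rad, dq=-3.40023 -6.06834 3.89885 -0.53338 rad/s, ee=0.55430 0.06501 0.95309 m, u=0.00000 0.00000 0.00000 0.00000 N·m.
t=0.24000 s (step 24): theta=-1.40554 -1.51036 0.22510 -0.33667 rad, dq=-3.66683 -6.34207 4.04649 -0.78914 rad/s, ee=0.55598 0.08292 0.90579 m, u=0.00000 0.00000 0.00000 0.00000 N·m.
t=0.27000 s (step 27): theta=-1.51949 -1.70081 0.34062 -0.36552 rad, dq=-3.93640 -6.29763 3.53473 -1.13570 rad/s, ee=0.56000 0.10764 0.84977 m, u=0.00000 0.00000 0.00000 0.00000 N·m.
t=0.30000 s (step 30): theta=-1.64249 -1.88485 0.43044 -0.40360 rad, dq=-4.28194 -5.91909 2.35908 -1.35951 rad/s, ee=0.56577 0.13910 0.78480 m, u=0.00000 0.00000 0.00000 0.00000 N·m.
t=0.33000 s (step 33): theta=-1.77769 -2.05304 0.47790 -0.44358 rad, dq=-4.75371 -5.24764 0.75070 -1.24315 rad/s, ee=0.57192 0.17607 0.71083 m, u=0.00000 0.00000 0.00000 0.00000 N·m.
t=0.36000 s (step 36): theta=-1.92895 -2.19710 0.47335 -0.47463 rad, dq=-5.34636 -4.31531 -1.07408 -0.77742 rad/s, ee=0.57728 0.21707 0.62777 m, u=0.00000 0.00000 0.00000 0.00000 N·m.
t=0.39000 s (step 39): theta=-2.09916 -2.30876 0.41017 -0.48970 rad, dq=-6.00377 -3.07552 -3.18833 -0.24109 rad/s, ee=0.58151 0.26117 0.53514 m, u=0.00000 0.00000 0.00000 0.00000 N·m.
t=0.42000 s (step 42): theta=-2.28857 -2.37906 0.28026 -0.49125 rad, dq=-6.59962 -1.57883 -5.49574 0.05349 rad/s, ee=0.58493 0.30795 0.43155 m, u=0.00000 0.00000 0.00000 0.00000 N·m.
t=0.45000 s (step 45): theta=-2.49288 -2.40344 0.08522 -0.48758 rad, dq=-6.97496 -0.06448 -7.36274 0.22362 rad/s, ee=0.58780 0.35654 0.31405 m, u=0.00000 0.00000 0.00000 0.00000 N·m.
t=0.48000 s (step 48): theta=-2.70411 -2.38443 -0.15116 -0.47388 rad, dq=-7.05508 1.32080 -8.24636 0.76509 rad/s, ee=0.58875 0.40461 0.17865 m, u=0.00000 0.00000 0.00000 0.00000 N·m.
t=0.51000 s (step 51): theta=-2.91302 -2.32414 -0.40112 -0.43660 rad, dq=-6.81919 2.71052 -8.28532 1.80620 rad/s, ee=0.58333 0.44677 0.02190 m, u=0.00000 0.00000 0.00000 0.00000 N·m.
t=0.54000 s (step 54): theta=-3.11001 -2.22019 -0.64151 -0.36174 rad, dq=-6.25799 4.26332 -7.65939 3.20003 rad/s, ee=0.56391 0.47453 -0.15671 m, u=0.00000 0.00000 0.00000 0.00000 N·m.
t=0.57000 s (step 57): theta=-3.28499 -2.06466 -0.85900 -0.24888 rad, dq=-5.34338 6.18021 -6.87382 4.14755 rad/s, ee=0.52152 0.47759 -0.35131 m, u=0.00000 0.00000 0.00000 0.00000 N·m.
t=0.60000 s (step 60): theta=-3.42650 -1.84466 -1.05851 -0.12814 rad, dq=-4.02108 8.56635 -6.50500 3.63381 rad/s, ee=0.45088 0.44776 -0.54891 m, u=0.00000 0.00000 0.00000 0.00000 N·m.
t=0.63000 s (step 63): theta=-3.52226 -1.54491 -1.25026 -0.04127 rad, dq=-2.29871 11.55289 -6.20707 2.11846 rad/s, ee=0.35448 0.38326 -0.73578 m, u=0.00000 0.00000 0.00000 0.00000 N·m.
t=0.66000 s (step 66): theta=-3.56019 -1.13832 -1.41958 0.00537 rad, dq=-0.14261 15.88560 -4.73019 1.24928 rad/s, ee=0.23919 0.28758 -0.90312 m, u=0.00000 0.00000 0.00000 0.00000 N·m.
t=0.69000 s (step 69): theta=-3.52415 -0.56620 -1.49221 0.06280 rad, dq=2.64115 22.55490 1.17881 3.40004 rad/s, ee=0.11175 0.16488 -1.04655 m, u=0.00000 0.00000 0.00000 0.00000 N·m.
t=0.72000 s (step 72): theta=-3.41459 0.13817 -1.24967 0.25923 rad, dq=3.96320 20.76845 15.29593 9.38509 rad/s, ee=-0.02658 0.01022 -1.15550 m, u=0.00000 0.00000 0.00000 0.00000 N·m.
t=0.75000 s (step 75): theta=-3.31758 0.54132 -0.68183 0.52715 rad, dq=2.37946 6.27144 21.09554 6.97736 rad/s, ee=-0.19187 -0.18293 -1.18890 m, u=0.00000 0.00000 0.00000 0.00000 N·m.
t=0.78000 s (step 78): theta=-3.27667 0.54556 0.01020 0.64038 rad, dq=0.15121 -5.94264 25.91541 0.81636 rad/s, ee=-0.37872 -0.36937 -1.12071 m, u=0.00000 0.00000 0.00000 0.00000 N·m.
t=0.81000 s (step 81): theta=-3.34238 0.11971 0.99320 0.69126 rad, dq=-5.59608 -23.97820 41.26116 8.28862 rad/s, ee=-0.53833 -0.49445 -0.95724 m, u=0.00000 0.00000 0.00000 0.00000 N·m.
t=0.84000 s (step 84): theta=-3.53920 -0.49070 1.89019 1.22211 rad, dq=-6.07711 -14.12891 16.66018 19.94489 rad/s, ee=-0.59881 -0.51047 -0.74926 m, u=0.00000 0.00000 0.00000 0.00000 N·m.
t=0.87000 s (step 87): theta=-3.70347 -0.80164 2.18982 1.77275 rad, dq=-4.98432 -7.37856 5.21719 16.84404 rad/s, ee=-0.61661 -0.47669 -0.55844 m, u=0.00000 0.00000 0.00000 0.00000 N·m.
t=0.90000 s (step 90): theta=-3.84239 -0.95849 2.26361 2.24391 rad, dq=-4.31184 -3.30570 0.25440 14.71290 rad/s, ee=-0.62285 -0.41893 -0.39683 m, u=0.00000 0.00000 0.00000 0.00000 N·m.
t=0.93000 s (step 93): theta=-3.96251 -1.00805 2.23155 2.65451 rad, dq=-3.67228 -0.06405 -1.88634 12.33408 rad/s, ee=-0.63137 -0.34725 -0.26768 m.


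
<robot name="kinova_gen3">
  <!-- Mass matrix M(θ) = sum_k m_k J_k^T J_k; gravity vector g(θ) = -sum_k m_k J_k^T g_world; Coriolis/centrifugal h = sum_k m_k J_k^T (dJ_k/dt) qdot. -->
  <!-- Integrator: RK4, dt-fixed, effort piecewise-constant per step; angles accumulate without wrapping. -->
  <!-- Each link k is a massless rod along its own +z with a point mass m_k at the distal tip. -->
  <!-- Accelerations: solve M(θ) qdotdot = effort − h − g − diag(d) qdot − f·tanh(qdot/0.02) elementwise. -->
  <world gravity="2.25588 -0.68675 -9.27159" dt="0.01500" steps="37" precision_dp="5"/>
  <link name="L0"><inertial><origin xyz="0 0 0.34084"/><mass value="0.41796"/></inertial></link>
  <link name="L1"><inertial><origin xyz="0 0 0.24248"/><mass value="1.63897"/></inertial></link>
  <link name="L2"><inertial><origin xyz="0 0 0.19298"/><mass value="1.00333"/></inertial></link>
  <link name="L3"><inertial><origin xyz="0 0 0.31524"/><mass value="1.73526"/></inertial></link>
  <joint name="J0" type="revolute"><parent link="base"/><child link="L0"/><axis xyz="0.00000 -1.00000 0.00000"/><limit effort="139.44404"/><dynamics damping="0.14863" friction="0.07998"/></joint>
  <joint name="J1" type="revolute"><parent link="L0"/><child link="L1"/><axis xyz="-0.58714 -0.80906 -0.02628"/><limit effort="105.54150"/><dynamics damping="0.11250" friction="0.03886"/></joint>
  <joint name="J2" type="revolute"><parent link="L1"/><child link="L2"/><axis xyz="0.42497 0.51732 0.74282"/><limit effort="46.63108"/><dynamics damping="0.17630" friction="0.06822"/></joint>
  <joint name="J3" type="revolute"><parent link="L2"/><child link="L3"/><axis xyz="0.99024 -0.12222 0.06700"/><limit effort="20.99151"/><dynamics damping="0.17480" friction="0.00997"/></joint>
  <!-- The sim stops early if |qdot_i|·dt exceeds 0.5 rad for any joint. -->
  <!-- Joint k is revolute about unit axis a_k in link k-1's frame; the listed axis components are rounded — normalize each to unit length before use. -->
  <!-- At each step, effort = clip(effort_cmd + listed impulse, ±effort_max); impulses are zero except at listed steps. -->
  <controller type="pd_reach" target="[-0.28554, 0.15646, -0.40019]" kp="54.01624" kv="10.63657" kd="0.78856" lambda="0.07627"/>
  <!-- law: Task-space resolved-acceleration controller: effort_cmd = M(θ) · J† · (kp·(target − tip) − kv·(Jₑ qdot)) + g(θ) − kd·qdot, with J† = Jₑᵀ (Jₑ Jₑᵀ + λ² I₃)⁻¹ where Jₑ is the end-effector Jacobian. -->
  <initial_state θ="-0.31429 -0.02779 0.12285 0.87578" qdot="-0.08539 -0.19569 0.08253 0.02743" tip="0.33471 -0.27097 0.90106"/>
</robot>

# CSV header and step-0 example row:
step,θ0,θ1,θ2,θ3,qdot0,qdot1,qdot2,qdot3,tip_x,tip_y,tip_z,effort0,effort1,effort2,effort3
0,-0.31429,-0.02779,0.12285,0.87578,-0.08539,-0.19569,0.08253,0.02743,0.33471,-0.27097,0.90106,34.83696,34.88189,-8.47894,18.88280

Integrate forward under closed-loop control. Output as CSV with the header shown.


step,θ0,θ1,θ2,θ3,qdot0,qdot1,qdot2,qdot3,tip_x,tip_y,tip_z,effort0,effort1,effort2,effort3
1,-0.32522,-0.00389,0.13271,0.91565,-1.34042,3.29429,1.15749,5.19545,0.33413,-0.27096,0.89342,34.92065,29.72488,-8.89711,12.46002
2,-0.35030,0.05986,0.15217,1.01684,-1.96783,5.10971,1.35150,8.19263,0.32772,-0.26797,0.87585,37.49330,25.84814,-8.39062,9.46525
3,-0.38130,0.14257,0.17100,1.15243,-2.14361,5.86143,1.11010,9.82182,0.31691,-0.26169,0.85090,39.83560,22.55183,-7.55995,7.89405
4,-0.41268,0.23174,0.18493,1.30650,-2.02968,6.00030,0.72019,10.69768,0.30268,-0.25223,0.82009,41.18421,19.65134,-6.71253,6.63630
5,-0.44087,0.32007,0.19267,1.47061,-1.72312,5.76368,0.29290,11.19176,0.28580,-0.23993,0.78454,41.55470,16.98678,-5.87532,5.22505
6,-0.46336,0.40276,0.19401,1.64063,-1.26769,5.25132,-0.12986,11.50371,0.26691,-0.22511,0.74513,41.15897,14.37754,-4.98919,3.53486
7,-0.47796,0.47595,0.18946,1.81461,-0.67203,4.48935,-0.49876,11.73178,0.24666,-0.20791,0.70276,40.23477,11.63617,-4.02045,1.59061
8,-0.48257,0.53569,0.18004,1.99171,0.06605,3.45335,-0.77598,11.92525,0.22571,-0.18821,0.65838,38.68154,8.43171,-2.88570,-0.53724
9,-0.47498,0.57770,0.16835,2.17130,0.95431,2.12509,-0.76537,12.05274,0.20480,-0.16561,0.61321,36.25172,4.29917,-1.63885,-2.73869
10,-0.45294,0.59771,0.16236,2.35129,1.98301,0.55147,0.11570,11.92717,0.18475,-0.13945,0.56891,31.75295,-1.62006,-0.56368,-4.80449
11,-0.41510,0.59326,0.18210,2.52522,3.03176,-1.03566,3.01360,11.10098,0.16589,-0.10915,0.52767,20.73842,-10.95359,-0.29329,-6.28943
12,-0.36350,0.56404,0.25256,2.68285,3.78358,-2.76559,6.58402,9.81299,0.14617,-0.07487,0.49184,-6.73598,-25.11170,0.24600,-7.33554
13,-0.30441,0.50122,0.34102,2.83053,4.08674,-5.58545,5.12602,9.90605,0.12190,-0.03745,0.46430,-45.81710,-38.28691,4.05954,-9.87393
14,-0.24448,0.40374,0.43167,2.97068,3.88365,-7.42527,6.56497,8.91100,0.09413,0.00131,0.44843,-59.35363,-28.10102,0.51569,-11.95985
15,-0.19316,0.29165,0.52819,3.09767,2.97521,-7.47585,6.29960,8.04257,0.06616,0.03815,0.44666,21.43834,33.60927,-11.26632,-14.56475
16,-0.15851,0.20988,0.61394,3.20549,1.68636,-3.48004,5.11508,6.35253,0.04176,0.06944,0.45625,107.25970,77.60851,-19.22461,-16.01338
17,-0.13864,0.19522,0.66967,3.28665,1.01403,1.39405,2.33777,4.48722,0.02133,0.09399,0.46671,115.14008,73.22337,-16.86172,-15.04291
18,-0.12431,0.24265,0.68693,3.34133,0.93600,4.83152,-0.01988,2.84234,0.00265,0.11345,0.46943,99.41363,59.43069,-12.51312,-12.10629
19,-0.10881,0.33237,0.67531,3.37453,1.16555,7.07318,-1.52929,1.62371,-0.01584,0.12909,0.46260,83.51757,48.17651,-8.94640,-8.65107
20,-0.08835,0.44981,0.64563,3.39302,1.60012,8.54047,-2.43172,0.87335,-0.03454,0.14144,0.44790,69.28120,39.44349,-6.23747,-5.57748
21,-0.05998,0.58494,0.60566,3.40329,2.23028,9.42056,-2.91103,0.51609,-0.05358,0.15094,0.42769,54.89214,31.80080,-4.14169,-3.23422
22,-0.02061,0.72917,0.56066,3.41043,3.07516,9.74200,-3.11196,0.44759,-0.07327,0.15811,0.40400,39.70689,24.57496,-2.47926,-1.68540
23,0.03306,0.87404,0.51402,3.41795,4.14306,9.49694,-3.13430,0.55838,-0.09409,0.16354,0.37823,24.55037,17.94971,-1.19254,-0.83054
24,0.10427,1.01117,0.46788,3.42777,5.40675,8.71166,-3.04753,0.74659,-0.11657,0.16784,0.35117,10.62934,12.47108,-0.27031,-0.47123
25,0.19544,1.13300,0.42343,3.44040,6.78932,7.46580,-2.90982,0.92635,-0.14117,0.17149,0.32305,-1.37310,8.52929,0.33463,-0.37381
26,0.30747,1.23350,0.38100,3.45522,8.16496,5.87989,-2.78223,1.03521,-0.16803,0.17485,0.29371,-11.36993,6.16912,0.72344,-0.32993
27,0.43914,1.30861,0.33997,3.47091,9.38053,4.09665,-2.72827,1.04185,-0.19697,0.17807,0.26271,-19.57733,5.14149,1.02027,-0.19970
28,0.58694,1.35647,0.29888,3.48594,10.29577,2.26563,-2.79452,0.95133,-0.22740,0.18117,0.22953,-26.32018,5.00493,1.32955,0.07177
29,0.74566,1.37741,0.25585,3.49910,10.82516,0.52692,-2.98477,0.80077,-0.25837,0.18402,0.19370,-31.95458,5.23065,1.70293,0.46433
30,0.90933,1.37369,0.20934,3.50988,10.95726,-1.00305,-3.24743,0.64080,-0.28866,0.18643,0.15500,-36.80164,5.31446,2.12546,0.91367
31,1.07236,1.34899,0.15884,3.51849,10.74791,-2.25886,-3.50019,0.51604,-0.31690,0.18816,0.11356,-41.07738,4.93306,2.53657,1.34553
32,1.23025,1.30762,0.10513,3.52564,10.28466,-3.21574,-3.65561,0.44540,-0.34179,0.18904,0.06992,-44.84663,3.97312,2.85525,1.70625
33,1.37991,1.25402,0.05015,3.53212,9.65781,-3.88396,-3.65430,0.42240,-0.36230,0.18897,0.02502,-48.04258,2.52361,3.01461,1.97242
34,1.51945,1.19230,-0.00360,3.53851,8.94271,-4.29667,-3.48022,0.42628,-0.37779,0.18795,-0.01999,-50.53897,0.79783,2.98370,2.14562
35,1.64799,1.12600,-0.05364,3.54504,8.19421,-4.49731,-3.15624,0.43484,-0.38811,0.18609,-0.06391,-52.23193,-0.96626,2.77113,2.24087
36,1.76532,1.05796,-0.09805,3.55164,7.44865,-4.53053,-2.72842,0.43261,-0.39353,0.18355,-0.10568,-53.09051,-2.57936,2.41483,2.27615
37,1.87166,0.99040,-0.13564,3.55809,6.72833,-4.43716,-2.24878,0.41307,-0.39463,0.18053,-0.14451,,,,
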